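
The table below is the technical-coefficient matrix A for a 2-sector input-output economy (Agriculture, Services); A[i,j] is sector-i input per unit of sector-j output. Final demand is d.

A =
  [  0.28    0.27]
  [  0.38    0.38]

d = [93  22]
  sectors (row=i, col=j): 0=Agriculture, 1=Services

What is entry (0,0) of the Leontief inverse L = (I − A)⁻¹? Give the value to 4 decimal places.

L[0,0] = 1.8034

Form M = I − A:
  [  0.72   -0.27]
  [ -0.38    0.62]
Leontief inverse L = M⁻¹:
  [  1.8034    0.7853]
  [  1.1053    2.0942]
Total output x = L · d:
  x_0 = 1.8034·93 + 0.7853·22 = 184.9913
  x_1 = 1.1053·93 + 2.0942·22 = 148.8656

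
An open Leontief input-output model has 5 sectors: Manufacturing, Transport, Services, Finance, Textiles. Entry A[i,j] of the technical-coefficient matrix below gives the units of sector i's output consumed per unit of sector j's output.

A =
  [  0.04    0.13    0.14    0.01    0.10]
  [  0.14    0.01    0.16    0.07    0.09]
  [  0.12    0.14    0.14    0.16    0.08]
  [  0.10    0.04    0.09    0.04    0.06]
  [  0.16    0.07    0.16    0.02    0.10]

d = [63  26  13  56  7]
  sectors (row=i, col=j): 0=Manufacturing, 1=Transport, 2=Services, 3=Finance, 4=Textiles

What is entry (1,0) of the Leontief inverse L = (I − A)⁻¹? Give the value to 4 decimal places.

Form M = I − A:
  [  0.96   -0.13   -0.14   -0.01   -0.10]
  [ -0.14    0.99   -0.16   -0.07   -0.09]
  [ -0.12   -0.14    0.86   -0.16   -0.08]
  [ -0.10   -0.04   -0.09    0.96   -0.06]
  [ -0.16   -0.07   -0.16   -0.02    0.90]
Leontief inverse L = M⁻¹:
  [  1.1412    0.2026    0.2639    0.0743    0.1755]
  [  0.2392    1.1000    0.2895    0.1345    0.1713]
  [  0.2549    0.2414    1.3090    0.2423    0.1850]
  [  0.1696    0.1000    0.1814    1.0834    0.1172]
  [  0.2706    0.1667    0.3062    0.0908    1.1911]
Total output x = L · d:
  x_0 = 1.1412·63 + 0.2026·26 + 0.2639·13 + 0.0743·56 + 0.1755·7 = 85.9803
  x_1 = 0.2392·63 + 1.1000·26 + 0.2895·13 + 0.1345·56 + 0.1713·7 = 56.1634
  x_2 = 0.2549·63 + 0.2414·26 + 1.3090·13 + 0.2423·56 + 0.1850·7 = 54.2152
  x_3 = 0.1696·63 + 0.1000·26 + 0.1814·13 + 1.0834·56 + 0.1172·7 = 77.1364
  x_4 = 0.2706·63 + 0.1667·26 + 0.3062·13 + 0.0908·56 + 1.1911·7 = 38.7838

L[1,0] = 0.2392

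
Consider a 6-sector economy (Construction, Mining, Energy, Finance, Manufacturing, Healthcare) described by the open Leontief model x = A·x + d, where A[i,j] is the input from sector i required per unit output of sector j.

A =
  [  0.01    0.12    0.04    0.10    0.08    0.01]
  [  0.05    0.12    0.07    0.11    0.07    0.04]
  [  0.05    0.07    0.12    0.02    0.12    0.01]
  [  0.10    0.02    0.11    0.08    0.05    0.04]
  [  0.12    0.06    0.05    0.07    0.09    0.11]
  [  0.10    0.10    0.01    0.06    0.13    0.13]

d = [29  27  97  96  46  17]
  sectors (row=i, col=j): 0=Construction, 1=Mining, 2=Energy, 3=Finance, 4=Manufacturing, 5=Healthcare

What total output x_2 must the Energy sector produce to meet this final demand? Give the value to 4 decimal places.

Form M = I − A:
  [  0.99   -0.12   -0.04   -0.10   -0.08   -0.01]
  [ -0.05    0.88   -0.07   -0.11   -0.07   -0.04]
  [ -0.05   -0.07    0.88   -0.02   -0.12   -0.01]
  [ -0.10   -0.02   -0.11    0.92   -0.05   -0.04]
  [ -0.12   -0.06   -0.05   -0.07    0.91   -0.11]
  [ -0.10   -0.10   -0.01   -0.06   -0.13    0.87]
Leontief inverse L = M⁻¹:
  [  1.0588    0.1689    0.0884    0.1502    0.1324    0.0446]
  [  0.1090    1.1843    0.1295    0.1722    0.1390    0.0827]
  [  0.0993    0.1260    1.1704    0.0683    0.1832    0.0467]
  [  0.1469    0.0744    0.1609    1.1286    0.1123    0.0730]
  [  0.1845    0.1350    0.1048    0.1382    1.1703    0.1639]
  [  0.1731    0.1823    0.0652    0.1363    0.2159    1.1941]
Total output x = L · d:
  x_0 = 1.0588·29 + 0.1689·27 + 0.0884·97 + 0.1502·96 + 0.1324·46 + 0.0446·17 = 65.1014
  x_1 = 0.1090·29 + 1.1843·27 + 0.1295·97 + 0.1722·96 + 0.1390·46 + 0.0827·17 = 72.0365
  x_2 = 0.0993·29 + 0.1260·27 + 1.1704·97 + 0.0683·96 + 0.1832·46 + 0.0467·17 = 135.5816
  x_3 = 0.1469·29 + 0.0744·27 + 0.1609·97 + 1.1286·96 + 0.1123·46 + 0.0730·17 = 136.6313
  x_4 = 0.1845·29 + 0.1350·27 + 0.1048·97 + 0.1382·96 + 1.1703·46 + 0.1639·17 = 89.0468
  x_5 = 0.1731·29 + 0.1823·27 + 0.0652·97 + 0.1363·96 + 0.2159·46 + 1.1941·17 = 59.5903

135.5816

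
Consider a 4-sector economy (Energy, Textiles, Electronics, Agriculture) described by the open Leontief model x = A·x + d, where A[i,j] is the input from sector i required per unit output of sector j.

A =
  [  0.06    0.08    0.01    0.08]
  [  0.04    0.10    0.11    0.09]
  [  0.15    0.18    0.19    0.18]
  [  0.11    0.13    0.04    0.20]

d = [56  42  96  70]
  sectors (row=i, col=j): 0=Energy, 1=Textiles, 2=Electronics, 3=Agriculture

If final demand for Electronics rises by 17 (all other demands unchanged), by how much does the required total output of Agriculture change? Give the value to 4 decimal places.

Form M = I − A:
  [  0.94   -0.08   -0.01   -0.08]
  [ -0.04    0.90   -0.11   -0.09]
  [ -0.15   -0.18    0.81   -0.18]
  [ -0.11   -0.13   -0.04    0.80]
Leontief inverse L = M⁻¹:
  [  1.0903    0.1232    0.0367    0.1311]
  [  0.0986    1.1801    0.1704    0.1810]
  [  0.2636    0.3352    1.3010    0.3568]
  [  0.1791    0.2255    0.0978    1.3153]
Total output x = L · d:
  x_0 = 1.0903·56 + 0.1232·42 + 0.0367·96 + 0.1311·70 = 78.9282
  x_1 = 0.0986·56 + 1.1801·42 + 0.1704·96 + 0.1810·70 = 84.1120
  x_2 = 0.2636·56 + 0.3352·42 + 1.3010·96 + 0.3568·70 = 178.7055
  x_3 = 0.1791·56 + 0.2255·42 + 0.0978·96 + 1.3153·70 = 120.9561
Δx_3 = L[3,2] · Δd_2 = 0.0978 · 17 = 1.6623

1.6623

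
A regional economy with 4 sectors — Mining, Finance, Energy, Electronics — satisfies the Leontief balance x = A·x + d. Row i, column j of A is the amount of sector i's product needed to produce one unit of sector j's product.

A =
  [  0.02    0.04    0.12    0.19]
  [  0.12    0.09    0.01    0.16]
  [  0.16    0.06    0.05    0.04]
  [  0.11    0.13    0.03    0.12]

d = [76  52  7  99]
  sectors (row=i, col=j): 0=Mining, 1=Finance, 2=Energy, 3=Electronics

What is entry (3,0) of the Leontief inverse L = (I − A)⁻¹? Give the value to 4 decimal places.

Form M = I − A:
  [  0.98   -0.04   -0.12   -0.19]
  [ -0.12    0.91   -0.01   -0.16]
  [ -0.16   -0.06    0.95   -0.04]
  [ -0.11   -0.13   -0.03    0.88]
Leontief inverse L = M⁻¹:
  [  1.0848    0.0942    0.1462    0.2580]
  [  0.1748    1.1448    0.0420    0.2478]
  [  0.2008    0.0959    1.0825    0.1100]
  [  0.1683    0.1842    0.0614    1.2090]
Total output x = L · d:
  x_0 = 1.0848·76 + 0.0942·52 + 0.1462·7 + 0.2580·99 = 113.9013
  x_1 = 0.1748·76 + 1.1448·52 + 0.0420·7 + 0.2478·99 = 97.6400
  x_2 = 0.2008·76 + 0.0959·52 + 1.0825·7 + 0.1100·99 = 38.7178
  x_3 = 0.1683·76 + 0.1842·52 + 0.0614·7 + 1.2090·99 = 142.4817

L[3,0] = 0.1683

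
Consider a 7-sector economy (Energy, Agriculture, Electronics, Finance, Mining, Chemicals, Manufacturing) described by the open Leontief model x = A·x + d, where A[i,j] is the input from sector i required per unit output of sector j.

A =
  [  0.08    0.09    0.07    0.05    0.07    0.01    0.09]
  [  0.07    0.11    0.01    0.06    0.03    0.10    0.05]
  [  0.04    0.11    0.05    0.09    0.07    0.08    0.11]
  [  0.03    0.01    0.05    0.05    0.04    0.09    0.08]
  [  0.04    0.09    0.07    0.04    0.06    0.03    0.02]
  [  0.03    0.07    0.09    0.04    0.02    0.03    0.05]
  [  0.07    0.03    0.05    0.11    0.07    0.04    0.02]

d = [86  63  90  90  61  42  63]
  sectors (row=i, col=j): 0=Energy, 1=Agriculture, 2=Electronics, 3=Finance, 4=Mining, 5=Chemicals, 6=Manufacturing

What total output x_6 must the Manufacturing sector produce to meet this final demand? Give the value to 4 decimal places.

Form M = I − A:
  [  0.92   -0.09   -0.07   -0.05   -0.07   -0.01   -0.09]
  [ -0.07    0.89   -0.01   -0.06   -0.03   -0.10   -0.05]
  [ -0.04   -0.11    0.95   -0.09   -0.07   -0.08   -0.11]
  [ -0.03   -0.01   -0.05    0.95   -0.04   -0.09   -0.08]
  [ -0.04   -0.09   -0.07   -0.04    0.94   -0.03   -0.02]
  [ -0.03   -0.07   -0.09   -0.04   -0.02    0.97   -0.05]
  [ -0.07   -0.03   -0.05   -0.11   -0.07   -0.04    0.98]
Leontief inverse L = M⁻¹:
  [  1.1234    0.1486    0.1103    0.1018    0.1123    0.0546    0.1365]
  [  0.1081    1.1621    0.0483    0.1028    0.0629    0.1402    0.0915]
  [  0.0875    0.1738    1.0984    0.1488    0.1151    0.1334    0.1615]
  [  0.0585    0.0489    0.0846    1.0880    0.0695    0.1204    0.1137]
  [  0.0712    0.1378    0.1004    0.0772    1.0899    0.0664    0.0568]
  [  0.0598    0.1133    0.1188    0.0785    0.0494    1.0654    0.0864]
  [  0.1021    0.0750    0.0869    0.1489    0.1035    0.0767    1.0615]
Total output x = L · d:
  x_0 = 1.1234·86 + 0.1486·63 + 0.1103·90 + 0.1018·90 + 0.1123·61 + 0.0546·42 + 0.1365·63 = 142.8115
  x_1 = 0.1081·86 + 1.1621·63 + 0.0483·90 + 0.1028·90 + 0.0629·61 + 0.1402·42 + 0.0915·63 = 111.6062
  x_2 = 0.0875·86 + 0.1738·63 + 1.0984·90 + 0.1488·90 + 0.1151·61 + 0.1334·42 + 0.1615·63 = 153.5152
  x_3 = 0.0585·86 + 0.0489·63 + 0.0846·90 + 1.0880·90 + 0.0695·61 + 0.1204·42 + 0.1137·63 = 130.1109
  x_4 = 0.0712·86 + 0.1378·63 + 0.1004·90 + 0.0772·90 + 1.0899·61 + 0.0664·42 + 0.0568·63 = 103.6465
  x_5 = 0.0598·86 + 0.1133·63 + 0.1188·90 + 0.0785·90 + 0.0494·61 + 1.0654·42 + 0.0864·63 = 83.2449
  x_6 = 0.1021·86 + 0.0750·63 + 0.0869·90 + 0.1489·90 + 0.1035·61 + 0.0767·42 + 1.0615·63 = 111.1408

111.1408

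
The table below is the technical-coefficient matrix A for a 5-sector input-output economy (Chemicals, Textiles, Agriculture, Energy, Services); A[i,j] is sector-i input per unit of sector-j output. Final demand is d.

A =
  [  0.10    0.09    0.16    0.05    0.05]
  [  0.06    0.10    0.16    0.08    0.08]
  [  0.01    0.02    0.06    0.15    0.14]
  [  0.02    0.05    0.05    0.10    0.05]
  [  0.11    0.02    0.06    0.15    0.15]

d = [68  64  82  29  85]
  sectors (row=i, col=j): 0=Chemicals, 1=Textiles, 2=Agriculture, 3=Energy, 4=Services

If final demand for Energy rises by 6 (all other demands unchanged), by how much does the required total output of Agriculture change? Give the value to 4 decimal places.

Form M = I − A:
  [  0.90   -0.09   -0.16   -0.05   -0.05]
  [ -0.06    0.90   -0.16   -0.08   -0.08]
  [ -0.01   -0.02    0.94   -0.15   -0.14]
  [ -0.02   -0.05   -0.05    0.90   -0.05]
  [ -0.11   -0.02   -0.06   -0.15    0.85]
Leontief inverse L = M⁻¹:
  [  1.1406    0.1294    0.2313    0.1343    0.1253]
  [  0.1021    1.1396    0.2308    0.1723    0.1614]
  [  0.0450    0.0460    1.1041    0.2243    0.2020]
  [  0.0424    0.0721    0.0864    1.1495    0.0911]
  [  0.1607    0.0595    0.1286    0.2401    1.2268]
Total output x = L · d:
  x_0 = 1.1406·68 + 0.1294·64 + 0.2313·82 + 0.1343·29 + 0.1253·85 = 119.3576
  x_1 = 0.1021·68 + 1.1396·64 + 0.2308·82 + 0.1723·29 + 0.1614·85 = 117.5242
  x_2 = 0.0450·68 + 0.0460·64 + 1.1041·82 + 0.2243·29 + 0.2020·85 = 120.2203
  x_3 = 0.0424·68 + 0.0721·64 + 0.0864·82 + 1.1495·29 + 0.0911·85 = 55.6672
  x_4 = 0.1607·68 + 0.0595·64 + 0.1286·82 + 0.2401·29 + 1.2268·85 = 136.5213
Δx_2 = L[2,3] · Δd_3 = 0.2243 · 6 = 1.3457

1.3457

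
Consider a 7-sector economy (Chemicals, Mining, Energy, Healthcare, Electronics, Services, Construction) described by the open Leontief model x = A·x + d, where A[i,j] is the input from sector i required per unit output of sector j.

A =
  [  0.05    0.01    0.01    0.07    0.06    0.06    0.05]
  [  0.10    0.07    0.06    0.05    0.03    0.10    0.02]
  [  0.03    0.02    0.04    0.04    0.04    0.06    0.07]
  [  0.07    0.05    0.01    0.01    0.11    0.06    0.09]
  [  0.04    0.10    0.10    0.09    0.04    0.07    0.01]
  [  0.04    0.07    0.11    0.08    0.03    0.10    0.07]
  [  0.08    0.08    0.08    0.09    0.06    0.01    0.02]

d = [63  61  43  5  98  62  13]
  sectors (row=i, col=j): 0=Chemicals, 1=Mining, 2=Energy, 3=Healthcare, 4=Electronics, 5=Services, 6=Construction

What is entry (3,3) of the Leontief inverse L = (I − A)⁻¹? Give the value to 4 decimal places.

Form M = I − A:
  [  0.95   -0.01   -0.01   -0.07   -0.06   -0.06   -0.05]
  [ -0.10    0.93   -0.06   -0.05   -0.03   -0.10   -0.02]
  [ -0.03   -0.02    0.96   -0.04   -0.04   -0.06   -0.07]
  [ -0.07   -0.05   -0.01    0.99   -0.11   -0.06   -0.09]
  [ -0.04   -0.10   -0.10   -0.09    0.96   -0.07   -0.01]
  [ -0.04   -0.07   -0.11   -0.08   -0.03    0.90   -0.07]
  [ -0.08   -0.08   -0.08   -0.09   -0.06   -0.01    0.98]
Leontief inverse L = M⁻¹:
  [  1.0800    0.0413    0.0414    0.1028    0.0900    0.0940    0.0760]
  [  0.1406    1.1074    0.1007    0.0934    0.0666    0.1512    0.0570]
  [  0.0590    0.0498    1.0715    0.0721    0.0669    0.0920    0.0944]
  [  0.1097    0.0926    0.0546    1.0569    0.1437    0.1042    0.1174]
  [  0.0838    0.1406    0.1417    0.1313    1.0792    0.1239    0.0492]
  [  0.0881    0.1160    0.1591    0.1289    0.0737    1.1561    0.1134]
  [  0.1206    0.1161    0.1144    0.1283    0.0983    0.0565    1.0539]
Total output x = L · d:
  x_0 = 1.0800·63 + 0.0413·61 + 0.0414·43 + 0.1028·5 + 0.0900·98 + 0.0940·62 + 0.0760·13 = 88.4920
  x_1 = 0.1406·63 + 1.1074·61 + 0.1007·43 + 0.0934·5 + 0.0666·98 + 0.1512·62 + 0.0570·13 = 97.8429
  x_2 = 0.0590·63 + 0.0498·61 + 1.0715·43 + 0.0721·5 + 0.0669·98 + 0.0920·62 + 0.0944·13 = 66.6810
  x_3 = 0.1097·63 + 0.0926·61 + 0.0546·43 + 1.0569·5 + 0.1437·98 + 0.1042·62 + 0.1174·13 = 42.2574
  x_4 = 0.0838·63 + 0.1406·61 + 0.1417·43 + 0.1313·5 + 1.0792·98 + 0.1239·62 + 0.0492·13 = 134.6877
  x_5 = 0.0881·63 + 0.1160·61 + 0.1591·43 + 0.1289·5 + 0.0737·98 + 1.1561·62 + 0.1134·13 = 100.4887
  x_6 = 0.1206·63 + 0.1161·61 + 0.1144·43 + 0.1283·5 + 0.0983·98 + 0.0565·62 + 1.0539·13 = 47.0720

L[3,3] = 1.0569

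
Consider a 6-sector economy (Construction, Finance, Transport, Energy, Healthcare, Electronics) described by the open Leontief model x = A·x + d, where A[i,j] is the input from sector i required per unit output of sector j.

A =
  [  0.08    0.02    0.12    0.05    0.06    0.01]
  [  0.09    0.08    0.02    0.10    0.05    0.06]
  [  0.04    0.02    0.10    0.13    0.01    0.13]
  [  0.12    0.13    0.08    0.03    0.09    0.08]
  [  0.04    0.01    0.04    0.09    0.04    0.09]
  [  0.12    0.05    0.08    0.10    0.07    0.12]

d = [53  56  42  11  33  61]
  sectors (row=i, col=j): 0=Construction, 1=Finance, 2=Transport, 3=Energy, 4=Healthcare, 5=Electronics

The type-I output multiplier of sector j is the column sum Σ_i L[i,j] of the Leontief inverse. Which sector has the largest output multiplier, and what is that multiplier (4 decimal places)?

Form M = I − A:
  [  0.92   -0.02   -0.12   -0.05   -0.06   -0.01]
  [ -0.09    0.92   -0.02   -0.10   -0.05   -0.06]
  [ -0.04   -0.02    0.90   -0.13   -0.01   -0.13]
  [ -0.12   -0.13   -0.08    0.97   -0.09   -0.08]
  [ -0.04   -0.01   -0.04   -0.09    0.96   -0.09]
  [ -0.12   -0.05   -0.08   -0.10   -0.07    0.88]
Leontief inverse L = M⁻¹:
  [  1.1233    0.0463    0.1688    0.0995    0.0880    0.0589]
  [  0.1513    1.1205    0.0727    0.1531    0.0911    0.1121]
  [  0.1113    0.0668    1.1651    0.1947    0.0555    0.2013]
  [  0.1934    0.1735    0.1475    1.1068    0.1374    0.1505]
  [  0.0900    0.0419    0.0848    0.1342    1.0730    0.1384]
  [  0.2010    0.0991    0.1566    0.1764    0.1232    1.1972]
Total output x = L · d:
  x_0 = 1.1233·53 + 0.0463·56 + 0.1688·42 + 0.0995·11 + 0.0880·33 + 0.0589·61 = 76.8116
  x_1 = 0.1513·53 + 1.1205·56 + 0.0727·42 + 0.1531·11 + 0.0911·33 + 0.1121·61 = 85.3514
  x_2 = 0.1113·53 + 0.0668·56 + 1.1651·42 + 0.1947·11 + 0.0555·33 + 0.2013·61 = 74.8237
  x_3 = 0.1934·53 + 0.1735·56 + 0.1475·42 + 1.1068·11 + 0.1374·33 + 0.1505·61 = 52.0460
  x_4 = 0.0900·53 + 0.0419·56 + 0.0848·42 + 0.1342·11 + 1.0730·33 + 0.1384·61 = 56.0065
  x_5 = 0.2010·53 + 0.0991·56 + 0.1566·42 + 0.1764·11 + 0.1232·33 + 1.1972·61 = 101.8135
Output multipliers (column sums of L):
  Construction: 1.8703
  Finance: 1.5482
  Transport: 1.7955
  Energy: 1.8647
  Healthcare: 1.5682
  Electronics: 1.8583

Construction (1.8703)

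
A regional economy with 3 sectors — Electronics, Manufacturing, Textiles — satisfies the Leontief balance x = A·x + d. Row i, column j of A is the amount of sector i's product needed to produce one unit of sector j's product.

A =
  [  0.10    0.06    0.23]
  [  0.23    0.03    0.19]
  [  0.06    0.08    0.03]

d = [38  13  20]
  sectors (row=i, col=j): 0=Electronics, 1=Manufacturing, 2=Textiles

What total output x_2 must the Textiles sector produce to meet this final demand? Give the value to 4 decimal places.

26.2996

Form M = I − A:
  [  0.90   -0.06   -0.23]
  [ -0.23    0.97   -0.19]
  [ -0.06   -0.08    0.97]
Leontief inverse L = M⁻¹:
  [  1.1550    0.0956    0.2926]
  [  0.2926    1.0721    0.2794]
  [  0.0956    0.0943    1.0721]
Total output x = L · d:
  x_0 = 1.1550·38 + 0.0956·13 + 0.2926·20 = 50.9861
  x_1 = 0.2926·38 + 1.0721·13 + 0.2794·20 = 30.6430
  x_2 = 0.0956·38 + 0.0943·13 + 1.0721·20 = 26.2996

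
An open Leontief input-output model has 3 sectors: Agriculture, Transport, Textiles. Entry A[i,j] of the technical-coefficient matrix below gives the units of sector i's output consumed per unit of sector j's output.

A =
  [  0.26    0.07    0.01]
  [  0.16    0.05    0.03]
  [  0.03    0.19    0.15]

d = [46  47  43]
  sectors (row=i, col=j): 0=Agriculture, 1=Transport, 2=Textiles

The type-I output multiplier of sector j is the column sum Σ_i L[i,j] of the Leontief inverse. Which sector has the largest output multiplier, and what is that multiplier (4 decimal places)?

Form M = I − A:
  [  0.74   -0.07   -0.01]
  [ -0.16    0.95   -0.03]
  [ -0.03   -0.19    0.85]
Leontief inverse L = M⁻¹:
  [  1.3749    0.1053    0.0199]
  [  0.2348    1.0781    0.0408]
  [  0.1010    0.2447    1.1863]
Total output x = L · d:
  x_0 = 1.3749·46 + 0.1053·47 + 0.0199·43 = 69.0503
  x_1 = 0.2348·46 + 1.0781·47 + 0.0408·43 = 63.2240
  x_2 = 0.1010·46 + 0.2447·47 + 1.1863·43 = 67.1577
Output multipliers (column sums of L):
  Agriculture: 1.7107
  Transport: 1.4281
  Textiles: 1.2470

Agriculture (1.7107)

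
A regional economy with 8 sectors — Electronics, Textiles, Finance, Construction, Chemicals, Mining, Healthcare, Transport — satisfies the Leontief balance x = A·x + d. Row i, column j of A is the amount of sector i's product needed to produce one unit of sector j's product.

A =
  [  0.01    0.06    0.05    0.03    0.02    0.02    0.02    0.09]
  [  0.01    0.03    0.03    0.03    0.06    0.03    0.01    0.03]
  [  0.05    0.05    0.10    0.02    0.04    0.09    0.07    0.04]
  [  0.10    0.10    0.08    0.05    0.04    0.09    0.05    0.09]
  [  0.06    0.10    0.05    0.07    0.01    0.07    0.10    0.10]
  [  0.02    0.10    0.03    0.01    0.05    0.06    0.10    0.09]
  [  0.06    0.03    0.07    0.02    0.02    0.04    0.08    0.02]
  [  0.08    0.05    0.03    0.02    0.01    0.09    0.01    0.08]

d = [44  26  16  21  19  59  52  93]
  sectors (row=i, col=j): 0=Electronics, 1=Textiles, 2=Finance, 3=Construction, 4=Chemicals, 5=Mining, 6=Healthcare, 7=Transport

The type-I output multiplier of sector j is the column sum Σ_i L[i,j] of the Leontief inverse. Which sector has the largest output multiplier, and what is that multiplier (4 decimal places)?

Transport (1.8898)

Form M = I − A:
  [  0.99   -0.06   -0.05   -0.03   -0.02   -0.02   -0.02   -0.09]
  [ -0.01    0.97   -0.03   -0.03   -0.06   -0.03   -0.01   -0.03]
  [ -0.05   -0.05    0.90   -0.02   -0.04   -0.09   -0.07   -0.04]
  [ -0.10   -0.10   -0.08    0.95   -0.04   -0.09   -0.05   -0.09]
  [ -0.06   -0.10   -0.05   -0.07    0.99   -0.07   -0.10   -0.10]
  [ -0.02   -0.10   -0.03   -0.01   -0.05    0.94   -0.10   -0.09]
  [ -0.06   -0.03   -0.07   -0.02   -0.02   -0.04    0.92   -0.02]
  [ -0.08   -0.05   -0.03   -0.02   -0.01   -0.09   -0.01    0.92]
Leontief inverse L = M⁻¹:
  [  1.0349    0.0891    0.0754    0.0437    0.0359    0.0524    0.0425    0.1216]
  [  0.0298    1.0571    0.0511    0.0432    0.0725    0.0558    0.0330    0.0579]
  [  0.0835    0.0971    1.1426    0.0403    0.0655    0.1363    0.1149    0.0879]
  [  0.1429    0.1604    0.1309    1.0772    0.0725    0.1483    0.0990    0.1548]
  [  0.1030    0.1537    0.0976    0.0945    1.0400    0.1241    0.1447    0.1569]
  [  0.0539    0.1424    0.0666    0.0304    0.0735    1.1031    0.1388    0.1347]
  [  0.0848    0.0626    0.1027    0.0349    0.0377    0.0722    1.1117    0.0535]
  [  0.1048    0.0881    0.0581    0.0353    0.0297    0.1253    0.0386    1.1224]
Total output x = L · d:
  x_0 = 1.0349·44 + 0.0891·26 + 0.0754·16 + 0.0437·21 + 0.0359·19 + 0.0524·59 + 0.0425·52 + 0.1216·93 = 67.2719
  x_1 = 0.0298·44 + 1.0571·26 + 0.0511·16 + 0.0432·21 + 0.0725·19 + 0.0558·59 + 0.0330·52 + 0.0579·93 = 42.2890
  x_2 = 0.0835·44 + 0.0971·26 + 1.1426·16 + 0.0403·21 + 0.0655·19 + 0.1363·59 + 0.1149·52 + 0.0879·93 = 48.7644
  x_3 = 0.1429·44 + 0.1604·26 + 0.1309·16 + 1.0772·21 + 0.0725·19 + 0.1483·59 + 0.0990·52 + 0.1548·93 = 64.8485
  x_4 = 0.1030·44 + 0.1537·26 + 0.0976·16 + 0.0945·21 + 1.0400·19 + 0.1241·59 + 0.1447·52 + 0.1569·93 = 61.2775
  x_5 = 0.0539·44 + 0.1424·26 + 0.0666·16 + 0.0304·21 + 0.0735·19 + 1.1031·59 + 0.1388·52 + 0.1347·93 = 94.0023
  x_6 = 0.0848·44 + 0.0626·26 + 0.1027·16 + 0.0349·21 + 0.0377·19 + 0.0722·59 + 1.1117·52 + 0.0535·93 = 75.4994
  x_7 = 0.1048·44 + 0.0881·26 + 0.0581·16 + 0.0353·21 + 0.0297·19 + 0.1253·59 + 0.0386·52 + 1.1224·93 = 122.9175
Output multipliers (column sums of L):
  Electronics: 1.6376
  Textiles: 1.8506
  Finance: 1.7251
  Construction: 1.3995
  Chemicals: 1.4273
  Mining: 1.8174
  Healthcare: 1.7232
  Transport: 1.8898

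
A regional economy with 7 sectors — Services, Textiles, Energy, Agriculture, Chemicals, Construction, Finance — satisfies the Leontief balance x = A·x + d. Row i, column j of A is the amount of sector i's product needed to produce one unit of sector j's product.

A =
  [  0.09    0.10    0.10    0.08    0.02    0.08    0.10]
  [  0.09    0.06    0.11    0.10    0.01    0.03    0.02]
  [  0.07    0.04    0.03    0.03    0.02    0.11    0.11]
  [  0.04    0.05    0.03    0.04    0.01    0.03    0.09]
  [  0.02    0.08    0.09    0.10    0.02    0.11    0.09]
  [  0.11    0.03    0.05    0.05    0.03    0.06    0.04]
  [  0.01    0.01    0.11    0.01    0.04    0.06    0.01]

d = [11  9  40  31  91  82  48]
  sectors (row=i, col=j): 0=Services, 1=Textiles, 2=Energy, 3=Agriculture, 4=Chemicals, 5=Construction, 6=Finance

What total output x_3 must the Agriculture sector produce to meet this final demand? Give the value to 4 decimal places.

Form M = I − A:
  [  0.91   -0.10   -0.10   -0.08   -0.02   -0.08   -0.10]
  [ -0.09    0.94   -0.11   -0.10   -0.01   -0.03   -0.02]
  [ -0.07   -0.04    0.97   -0.03   -0.02   -0.11   -0.11]
  [ -0.04   -0.05   -0.03    0.96   -0.01   -0.03   -0.09]
  [ -0.02   -0.08   -0.09   -0.10    0.98   -0.11   -0.09]
  [ -0.11   -0.03   -0.05   -0.05   -0.03    0.94   -0.04]
  [ -0.01   -0.01   -0.11   -0.01   -0.04   -0.06    0.99]
Leontief inverse L = M⁻¹:
  [  1.1518    0.1463    0.1684    0.1297    0.0406    0.1415    0.1592]
  [  0.1373    1.0977    0.1572    0.1379    0.0239    0.0769    0.0713]
  [  0.1141    0.0712    1.0809    0.0641    0.0365    0.1543    0.1484]
  [  0.0679    0.0715    0.0662    1.0633    0.0209    0.0596    0.1166]
  [  0.0728    0.1164    0.1456    0.1408    1.0381    0.1618    0.1396]
  [  0.1528    0.0647    0.0962    0.0854    0.0438    1.1034    0.0838]
  [  0.0386    0.0298    0.1358    0.0314    0.0495    0.0934    1.0408]
Total output x = L · d:
  x_0 = 1.1518·11 + 0.1463·9 + 0.1684·40 + 0.1297·31 + 0.0406·91 + 0.1415·82 + 0.1592·48 = 47.6805
  x_1 = 0.1373·11 + 1.0977·9 + 0.1572·40 + 0.1379·31 + 0.0239·91 + 0.0769·82 + 0.0713·48 = 33.8523
  x_2 = 0.1141·11 + 0.0712·9 + 1.0809·40 + 0.0641·31 + 0.0365·91 + 0.1543·82 + 0.1484·48 = 70.2200
  x_3 = 0.0679·11 + 0.0715·9 + 0.0662·40 + 1.0633·31 + 0.0209·91 + 0.0596·82 + 0.1166·48 = 49.3938
  x_4 = 0.0728·11 + 0.1164·9 + 0.1456·40 + 0.1408·31 + 1.0381·91 + 0.1618·82 + 0.1396·48 = 126.4764
  x_5 = 0.1528·11 + 0.0647·9 + 0.0962·40 + 0.0854·31 + 0.0438·91 + 1.1034·82 + 0.0838·48 = 107.2385
  x_6 = 0.0386·11 + 0.0298·9 + 0.1358·40 + 0.0314·31 + 0.0495·91 + 0.0934·82 + 1.0408·48 = 69.2190

49.3938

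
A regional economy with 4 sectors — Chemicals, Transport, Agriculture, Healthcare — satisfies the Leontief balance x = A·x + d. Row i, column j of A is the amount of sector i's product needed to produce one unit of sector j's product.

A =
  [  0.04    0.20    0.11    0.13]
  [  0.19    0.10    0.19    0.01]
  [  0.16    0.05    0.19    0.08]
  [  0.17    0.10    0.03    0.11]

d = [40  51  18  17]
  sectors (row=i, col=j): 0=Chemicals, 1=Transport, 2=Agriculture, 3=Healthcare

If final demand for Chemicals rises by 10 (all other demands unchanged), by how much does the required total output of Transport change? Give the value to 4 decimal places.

Form M = I − A:
  [  0.96   -0.20   -0.11   -0.13]
  [ -0.19    0.90   -0.19   -0.01]
  [ -0.16   -0.05    0.81   -0.08]
  [ -0.17   -0.10   -0.03    0.89]
Leontief inverse L = M⁻¹:
  [  1.1743    0.2959    0.2361    0.1961]
  [  0.3095    1.2080    0.3286    0.0883]
  [  0.2776    0.1525    1.3140    0.1604]
  [  0.2684    0.1974    0.1263    1.1764]
Total output x = L · d:
  x_0 = 1.1743·40 + 0.2959·51 + 0.2361·18 + 0.1961·17 = 69.6446
  x_1 = 0.3095·40 + 1.2080·51 + 0.3286·18 + 0.0883·17 = 81.4026
  x_2 = 0.2776·40 + 0.1525·51 + 1.3140·18 + 0.1604·17 = 45.2584
  x_3 = 0.2684·40 + 0.1974·51 + 0.1263·18 + 1.1764·17 = 43.0760
Δx_1 = L[1,0] · Δd_0 = 0.3095 · 10 = 3.0949

3.0949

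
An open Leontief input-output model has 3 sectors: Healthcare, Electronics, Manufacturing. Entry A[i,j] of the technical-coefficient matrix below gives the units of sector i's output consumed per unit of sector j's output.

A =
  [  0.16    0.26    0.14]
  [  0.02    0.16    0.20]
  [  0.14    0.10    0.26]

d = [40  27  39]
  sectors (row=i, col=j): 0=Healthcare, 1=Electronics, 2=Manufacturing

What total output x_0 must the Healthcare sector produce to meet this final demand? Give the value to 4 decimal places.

75.9232

Form M = I − A:
  [  0.84   -0.26   -0.14]
  [ -0.02    0.84   -0.20]
  [ -0.14   -0.10    0.74]
Leontief inverse L = M⁻¹:
  [  1.2600    0.4323    0.3552]
  [  0.0896    1.2608    0.3577]
  [  0.2505    0.2522    1.4669]
Total output x = L · d:
  x_0 = 1.2600·40 + 0.4323·27 + 0.3552·39 = 75.9232
  x_1 = 0.0896·40 + 1.2608·27 + 0.3577·39 = 51.5783
  x_2 = 0.2505·40 + 0.2522·27 + 1.4669·39 = 74.0366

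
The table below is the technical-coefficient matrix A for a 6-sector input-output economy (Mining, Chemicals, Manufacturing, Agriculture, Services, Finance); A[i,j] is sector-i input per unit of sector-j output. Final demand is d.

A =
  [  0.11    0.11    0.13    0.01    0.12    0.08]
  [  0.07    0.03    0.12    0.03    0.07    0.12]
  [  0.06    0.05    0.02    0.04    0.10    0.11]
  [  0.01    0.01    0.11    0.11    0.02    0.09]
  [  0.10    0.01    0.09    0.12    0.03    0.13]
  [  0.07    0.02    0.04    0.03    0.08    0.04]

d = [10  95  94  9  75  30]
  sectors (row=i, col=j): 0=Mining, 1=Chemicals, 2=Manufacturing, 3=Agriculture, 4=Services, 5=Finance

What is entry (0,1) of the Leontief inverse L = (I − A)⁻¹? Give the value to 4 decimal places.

L[0,1] = 0.1513

Form M = I − A:
  [  0.89   -0.11   -0.13   -0.01   -0.12   -0.08]
  [ -0.07    0.97   -0.12   -0.03   -0.07   -0.12]
  [ -0.06   -0.05    0.98   -0.04   -0.10   -0.11]
  [ -0.01   -0.01   -0.11    0.89   -0.02   -0.09]
  [ -0.10   -0.01   -0.09   -0.12    0.97   -0.13]
  [ -0.07   -0.02   -0.04   -0.03   -0.08    0.96]
Leontief inverse L = M⁻¹:
  [  1.1857    0.1513    0.2075    0.0598    0.1945    0.1734]
  [  0.1247    1.0598    0.1732    0.0682    0.1265    0.1862]
  [  0.1084    0.0733    1.0726    0.0771    0.1447    0.1679]
  [  0.0425    0.0277    0.1484    1.1441    0.0576    0.1391]
  [  0.1533    0.0422    0.1519    0.1634    1.0883    0.1981]
  [  0.1077    0.0406    0.0807    0.0584    0.1153    1.0860]
Total output x = L · d:
  x_0 = 1.1857·10 + 0.1513·95 + 0.2075·94 + 0.0598·9 + 0.1945·75 + 0.1734·30 = 66.0686
  x_1 = 0.1247·10 + 1.0598·95 + 0.1732·94 + 0.0682·9 + 0.1265·75 + 0.1862·30 = 133.9033
  x_2 = 0.1084·10 + 0.0733·95 + 1.0726·94 + 0.0771·9 + 0.1447·75 + 0.1679·30 = 125.4560
  x_3 = 0.0425·10 + 0.0277·95 + 0.1484·94 + 1.1441·9 + 0.0576·75 + 0.1391·30 = 35.7996
  x_4 = 0.1533·10 + 0.0422·95 + 0.1519·94 + 0.1634·9 + 1.0883·75 + 0.1981·30 = 108.8542
  x_5 = 0.1077·10 + 0.0406·95 + 0.0807·94 + 0.0584·9 + 0.1153·75 + 1.0860·30 = 54.2744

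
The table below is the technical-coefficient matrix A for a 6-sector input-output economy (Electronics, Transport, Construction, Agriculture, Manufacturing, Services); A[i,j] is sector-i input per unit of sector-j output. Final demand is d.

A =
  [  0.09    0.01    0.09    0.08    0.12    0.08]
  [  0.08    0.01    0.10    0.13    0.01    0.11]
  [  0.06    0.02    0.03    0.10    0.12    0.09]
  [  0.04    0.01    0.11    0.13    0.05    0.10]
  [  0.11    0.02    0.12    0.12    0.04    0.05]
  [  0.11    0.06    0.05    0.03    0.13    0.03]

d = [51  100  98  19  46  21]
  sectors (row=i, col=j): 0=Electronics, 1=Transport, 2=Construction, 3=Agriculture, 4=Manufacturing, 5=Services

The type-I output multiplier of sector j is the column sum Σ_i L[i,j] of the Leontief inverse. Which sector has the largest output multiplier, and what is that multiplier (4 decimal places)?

Form M = I − A:
  [  0.91   -0.01   -0.09   -0.08   -0.12   -0.08]
  [ -0.08    0.99   -0.10   -0.13   -0.01   -0.11]
  [ -0.06   -0.02    0.97   -0.10   -0.12   -0.09]
  [ -0.04   -0.01   -0.11    0.87   -0.05   -0.10]
  [ -0.11   -0.02   -0.12   -0.12    0.96   -0.05]
  [ -0.11   -0.06   -0.05   -0.03   -0.13    0.97]
Leontief inverse L = M⁻¹:
  [  1.1593    0.0289    0.1598    0.1607    0.1925    0.1402]
  [  0.1401    1.0286    0.1607    0.2021    0.0816    0.1682]
  [  0.1223    0.0374    1.0955    0.1727    0.1810    0.1431]
  [  0.1001    0.0286    0.1716    1.2044    0.1183    0.1577]
  [  0.1725    0.0369    0.1860    0.2002    1.1127    0.1137]
  [  0.1727    0.0747    0.1148    0.1037    0.1890    1.0847]
Total output x = L · d:
  x_0 = 1.1593·51 + 0.0289·100 + 0.1598·98 + 0.1607·19 + 0.1925·46 + 0.1402·21 = 92.5340
  x_1 = 0.1401·51 + 1.0286·100 + 0.1607·98 + 0.2021·19 + 0.0816·46 + 0.1682·21 = 136.8879
  x_2 = 0.1223·51 + 0.0374·100 + 1.0955·98 + 0.1727·19 + 0.1810·46 + 0.1431·21 = 131.9480
  x_3 = 0.1001·51 + 0.0286·100 + 0.1716·98 + 1.2044·19 + 0.1183·46 + 0.1577·21 = 56.4200
  x_4 = 0.1725·51 + 0.0369·100 + 0.1860·98 + 0.2002·19 + 1.1127·46 + 0.1137·21 = 88.0925
  x_5 = 0.1727·51 + 0.0747·100 + 0.1148·98 + 0.1037·19 + 0.1890·46 + 1.0847·21 = 60.9629
Output multipliers (column sums of L):
  Electronics: 1.8670
  Transport: 1.2352
  Construction: 1.8884
  Agriculture: 2.0437
  Manufacturing: 1.8752
  Services: 1.8075

Agriculture (2.0437)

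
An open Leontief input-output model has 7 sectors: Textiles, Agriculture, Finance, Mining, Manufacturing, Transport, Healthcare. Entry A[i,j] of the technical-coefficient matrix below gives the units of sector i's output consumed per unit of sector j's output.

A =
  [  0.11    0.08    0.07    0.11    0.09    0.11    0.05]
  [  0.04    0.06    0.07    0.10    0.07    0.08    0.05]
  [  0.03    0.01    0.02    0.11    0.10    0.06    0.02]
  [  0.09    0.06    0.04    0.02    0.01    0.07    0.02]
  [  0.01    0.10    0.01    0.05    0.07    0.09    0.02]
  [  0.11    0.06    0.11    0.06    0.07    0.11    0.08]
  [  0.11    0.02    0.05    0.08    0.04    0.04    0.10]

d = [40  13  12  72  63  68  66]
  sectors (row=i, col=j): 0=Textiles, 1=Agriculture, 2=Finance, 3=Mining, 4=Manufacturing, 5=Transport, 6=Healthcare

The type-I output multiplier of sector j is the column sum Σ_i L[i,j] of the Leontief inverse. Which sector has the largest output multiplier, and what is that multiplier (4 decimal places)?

Form M = I − A:
  [  0.89   -0.08   -0.07   -0.11   -0.09   -0.11   -0.05]
  [ -0.04    0.94   -0.07   -0.10   -0.07   -0.08   -0.05]
  [ -0.03   -0.01    0.98   -0.11   -0.10   -0.06   -0.02]
  [ -0.09   -0.06   -0.04    0.98   -0.01   -0.07   -0.02]
  [ -0.01   -0.10   -0.01   -0.05    0.93   -0.09   -0.02]
  [ -0.11   -0.06   -0.11   -0.06   -0.07    0.89   -0.08]
  [ -0.11   -0.02   -0.05   -0.08   -0.04   -0.04    0.90]
Leontief inverse L = M⁻¹:
  [  1.1945    0.1482    0.1339    0.1937    0.1632    0.2064    0.1039]
  [  0.1007    1.1082    0.1154    0.1600    0.1223    0.1488    0.0892]
  [  0.0739    0.0496    1.0516    0.1490    0.1360    0.1120    0.0465]
  [  0.1368    0.0950    0.0770    1.0683    0.0515    0.1221    0.0503]
  [  0.0543    0.1397    0.0479    0.0954    1.1103    0.1446    0.0515]
  [  0.1928    0.1224    0.1717    0.1454    0.1442    1.2021    0.1346]
  [  0.1755    0.0656    0.0940    0.1412    0.0906    0.1055    1.1411]
Total output x = L · d:
  x_0 = 1.1945·40 + 0.1482·13 + 0.1339·12 + 0.1937·72 + 0.1632·63 + 0.2064·68 + 0.1039·66 = 96.4341
  x_1 = 0.1007·40 + 1.1082·13 + 0.1154·12 + 0.1600·72 + 0.1223·63 + 0.1488·68 + 0.0892·66 = 55.0502
  x_2 = 0.0739·40 + 0.0496·13 + 1.0516·12 + 0.1490·72 + 0.1360·63 + 0.1120·68 + 0.0465·66 = 46.2042
  x_3 = 0.1368·40 + 0.0950·13 + 0.0770·12 + 1.0683·72 + 0.0515·63 + 0.1221·68 + 0.0503·66 = 99.4195
  x_4 = 0.0543·40 + 0.1397·13 + 0.0479·12 + 0.0954·72 + 1.1103·63 + 0.1446·68 + 0.0515·66 = 94.6107
  x_5 = 0.1928·40 + 0.1224·13 + 0.1717·12 + 0.1454·72 + 0.1442·63 + 1.2021·68 + 0.1346·66 = 121.5387
  x_6 = 0.1755·40 + 0.0656·13 + 0.0940·12 + 0.1412·72 + 0.0906·63 + 0.1055·68 + 1.1411·66 = 107.3539
Output multipliers (column sums of L):
  Textiles: 1.9284
  Agriculture: 1.7287
  Finance: 1.6916
  Mining: 1.9529
  Manufacturing: 1.8181
  Transport: 2.0415
  Healthcare: 1.6171

Transport (2.0415)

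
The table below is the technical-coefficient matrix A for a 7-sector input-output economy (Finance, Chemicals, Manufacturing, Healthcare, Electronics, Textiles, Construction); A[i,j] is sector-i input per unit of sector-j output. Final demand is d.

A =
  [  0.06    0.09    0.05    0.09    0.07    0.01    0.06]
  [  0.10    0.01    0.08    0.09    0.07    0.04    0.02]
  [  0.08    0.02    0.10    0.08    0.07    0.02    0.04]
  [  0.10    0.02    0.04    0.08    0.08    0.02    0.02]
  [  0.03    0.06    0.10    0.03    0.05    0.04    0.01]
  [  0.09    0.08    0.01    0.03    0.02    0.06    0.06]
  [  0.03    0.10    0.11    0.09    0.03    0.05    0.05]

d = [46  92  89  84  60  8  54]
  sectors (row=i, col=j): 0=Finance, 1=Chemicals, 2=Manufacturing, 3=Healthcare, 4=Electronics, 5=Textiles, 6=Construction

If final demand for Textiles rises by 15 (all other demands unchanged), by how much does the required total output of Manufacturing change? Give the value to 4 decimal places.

Form M = I − A:
  [  0.94   -0.09   -0.05   -0.09   -0.07   -0.01   -0.06]
  [ -0.10    0.99   -0.08   -0.09   -0.07   -0.04   -0.02]
  [ -0.08   -0.02    0.90   -0.08   -0.07   -0.02   -0.04]
  [ -0.10   -0.02   -0.04    0.92   -0.08   -0.02   -0.02]
  [ -0.03   -0.06   -0.10   -0.03    0.95   -0.04   -0.01]
  [ -0.09   -0.08   -0.01   -0.03   -0.02    0.94   -0.06]
  [ -0.03   -0.10   -0.11   -0.09   -0.03   -0.05    0.95]
Leontief inverse L = M⁻¹:
  [  1.1101    0.1237    0.1022    0.1425    0.1137    0.0315    0.0832]
  [  0.1470    1.0447    0.1256    0.1374    0.1113    0.0587    0.0443]
  [  0.1265    0.0537    1.1493    0.1287    0.1116    0.0390    0.0639]
  [  0.1401    0.0511    0.0805    1.1216    0.1165    0.0364    0.0404]
  [  0.0686    0.0833    0.1385    0.0668    1.0817    0.0562    0.0283]
  [  0.1317    0.1133    0.0487    0.0732    0.0531    1.0793    0.0830]
  [  0.0876    0.1335    0.1641    0.1461    0.0762    0.0737    1.0764]
Total output x = L · d:
  x_0 = 1.1101·46 + 0.1237·92 + 0.1022·89 + 0.1425·84 + 0.1137·60 + 0.0315·8 + 0.0832·54 = 95.0770
  x_1 = 0.1470·46 + 1.0447·92 + 0.1256·89 + 0.1374·84 + 0.1113·60 + 0.0587·8 + 0.0443·54 = 135.1377
  x_2 = 0.1265·46 + 0.0537·92 + 1.1493·89 + 0.1287·84 + 0.1116·60 + 0.0390·8 + 0.0639·54 = 134.3181
  x_3 = 0.1401·46 + 0.0511·92 + 0.0805·89 + 1.1216·84 + 0.1165·60 + 0.0364·8 + 0.0404·54 = 121.9874
  x_4 = 0.0686·46 + 0.0833·92 + 0.1385·89 + 0.0668·84 + 1.0817·60 + 0.0562·8 + 0.0283·54 = 95.6289
  x_5 = 0.1317·46 + 0.1133·92 + 0.0487·89 + 0.0732·84 + 0.0531·60 + 1.0793·8 + 0.0830·54 = 43.2680
  x_6 = 0.0876·46 + 0.1335·92 + 0.1641·89 + 0.1461·84 + 0.0762·60 + 0.0737·8 + 1.0764·54 = 106.4760
Δx_2 = L[2,5] · Δd_5 = 0.0390 · 15 = 0.5846

0.5846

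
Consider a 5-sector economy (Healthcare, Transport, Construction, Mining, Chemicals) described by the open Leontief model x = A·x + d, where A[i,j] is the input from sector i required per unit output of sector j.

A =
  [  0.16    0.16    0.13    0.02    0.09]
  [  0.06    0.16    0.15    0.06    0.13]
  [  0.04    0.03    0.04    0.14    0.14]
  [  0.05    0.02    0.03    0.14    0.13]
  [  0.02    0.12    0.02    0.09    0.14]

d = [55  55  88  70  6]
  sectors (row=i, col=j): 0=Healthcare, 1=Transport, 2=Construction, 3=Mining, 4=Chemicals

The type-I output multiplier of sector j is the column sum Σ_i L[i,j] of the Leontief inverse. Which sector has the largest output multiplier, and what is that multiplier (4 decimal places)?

Form M = I − A:
  [  0.84   -0.16   -0.13   -0.02   -0.09]
  [ -0.06    0.84   -0.15   -0.06   -0.13]
  [ -0.04   -0.03    0.96   -0.14   -0.14]
  [ -0.05   -0.02   -0.03    0.86   -0.13]
  [ -0.02   -0.12   -0.02   -0.09    0.86]
Leontief inverse L = M⁻¹:
  [  1.2323    0.2768    0.2181    0.1068    0.2224]
  [  0.1162    1.2618    0.2232    0.1545    0.2626]
  [  0.0755    0.0904    1.0773    0.2073    0.2283]
  [  0.0854    0.0777    0.0658    1.2032    0.2133]
  [  0.0556    0.1927    0.0681    0.1548    1.2322]
Total output x = L · d:
  x_0 = 1.2323·55 + 0.2768·55 + 0.2181·88 + 0.1068·70 + 0.2224·6 = 111.0015
  x_1 = 0.1162·55 + 1.2618·55 + 0.2232·88 + 0.1545·70 + 0.2626·6 = 107.8233
  x_2 = 0.0755·55 + 0.0904·55 + 1.0773·88 + 0.2073·70 + 0.2283·6 = 119.8072
  x_3 = 0.0854·55 + 0.0777·55 + 0.0658·88 + 1.2032·70 + 0.2133·6 = 100.2621
  x_4 = 0.0556·55 + 0.1927·55 + 0.0681·88 + 0.1548·70 + 1.2322·6 = 37.8820
Output multipliers (column sums of L):
  Healthcare: 1.5650
  Transport: 1.8995
  Construction: 1.6524
  Mining: 1.8266
  Chemicals: 2.1588

Chemicals (2.1588)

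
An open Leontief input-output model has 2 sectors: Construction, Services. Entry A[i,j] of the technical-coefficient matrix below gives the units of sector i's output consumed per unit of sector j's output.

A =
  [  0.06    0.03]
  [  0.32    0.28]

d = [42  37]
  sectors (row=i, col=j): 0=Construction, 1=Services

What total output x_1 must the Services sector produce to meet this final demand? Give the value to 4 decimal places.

72.2722

Form M = I − A:
  [  0.94   -0.03]
  [ -0.32    0.72]
Leontief inverse L = M⁻¹:
  [  1.0791    0.0450]
  [  0.4796    1.4089]
Total output x = L · d:
  x_0 = 1.0791·42 + 0.0450·37 = 46.9874
  x_1 = 0.4796·42 + 1.4089·37 = 72.2722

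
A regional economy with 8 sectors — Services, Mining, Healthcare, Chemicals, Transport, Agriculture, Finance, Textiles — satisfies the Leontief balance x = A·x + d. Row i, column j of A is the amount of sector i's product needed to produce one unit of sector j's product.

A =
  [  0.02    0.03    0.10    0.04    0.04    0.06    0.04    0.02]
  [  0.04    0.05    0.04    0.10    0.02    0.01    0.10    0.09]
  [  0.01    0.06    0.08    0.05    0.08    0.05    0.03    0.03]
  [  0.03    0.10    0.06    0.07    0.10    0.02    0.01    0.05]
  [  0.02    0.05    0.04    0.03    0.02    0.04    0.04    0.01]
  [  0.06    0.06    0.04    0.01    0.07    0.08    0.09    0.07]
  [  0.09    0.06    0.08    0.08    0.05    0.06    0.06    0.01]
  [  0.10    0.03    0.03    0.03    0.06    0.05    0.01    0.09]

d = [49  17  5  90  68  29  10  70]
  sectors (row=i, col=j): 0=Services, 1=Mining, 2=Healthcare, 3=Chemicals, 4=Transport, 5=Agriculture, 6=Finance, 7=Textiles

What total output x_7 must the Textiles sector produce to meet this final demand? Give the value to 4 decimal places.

Form M = I − A:
  [  0.98   -0.03   -0.10   -0.04   -0.04   -0.06   -0.04   -0.02]
  [ -0.04    0.95   -0.04   -0.10   -0.02   -0.01   -0.10   -0.09]
  [ -0.01   -0.06    0.92   -0.05   -0.08   -0.05   -0.03   -0.03]
  [ -0.03   -0.10   -0.06    0.93   -0.10   -0.02   -0.01   -0.05]
  [ -0.02   -0.05   -0.04   -0.03    0.98   -0.04   -0.04   -0.01]
  [ -0.06   -0.06   -0.04   -0.01   -0.07    0.92   -0.09   -0.07]
  [ -0.09   -0.06   -0.08   -0.08   -0.05   -0.06    0.94   -0.01]
  [ -0.10   -0.03   -0.03   -0.03   -0.06   -0.05   -0.01    0.91]
Leontief inverse L = M⁻¹:
  [  1.0444    0.0641    0.1354    0.0698    0.0747    0.0879    0.0684    0.0459]
  [  0.0789    1.0941    0.0858    0.1437    0.0648    0.0431    0.1322    0.1261]
  [  0.0368    0.0973    1.1164    0.0839    0.1156    0.0782    0.0615    0.0598]
  [  0.0592    0.1407    0.0996    1.1098    0.1376    0.0484    0.0439    0.0852]
  [  0.0391    0.0746    0.0654    0.0539    1.0436    0.0592    0.0627    0.0301]
  [  0.1004    0.1023    0.0871    0.0504    0.1117    1.1197    0.1316    0.1068]
  [  0.1231    0.1074    0.1317    0.1242    0.0965    0.0974    1.0999    0.0451]
  [  0.1300    0.0627    0.0683    0.0594    0.0947    0.0817    0.0388    1.1212]
Total output x = L · d:
  x_0 = 1.0444·49 + 0.0641·17 + 0.1354·5 + 0.0698·90 + 0.0747·68 + 0.0879·29 + 0.0684·10 + 0.0459·70 = 70.7546
  x_1 = 0.0789·49 + 1.0941·17 + 0.0858·5 + 0.1437·90 + 0.0648·68 + 0.0431·29 + 0.1322·10 + 0.1261·70 = 51.6327
  x_2 = 0.0368·49 + 0.0973·17 + 1.1164·5 + 0.0839·90 + 0.1156·68 + 0.0782·29 + 0.0615·10 + 0.0598·70 = 31.5160
  x_3 = 0.0592·49 + 0.1407·17 + 0.0996·5 + 1.1098·90 + 0.1376·68 + 0.0484·29 + 0.0439·10 + 0.0852·70 = 122.8354
  x_4 = 0.0391·49 + 0.0746·17 + 0.0654·5 + 0.0539·90 + 1.0436·68 + 0.0592·29 + 0.0627·10 + 0.0301·70 = 83.7747
  x_5 = 0.1004·49 + 0.1023·17 + 0.0871·5 + 0.0504·90 + 0.1117·68 + 1.1197·29 + 0.1316·10 + 0.1068·70 = 60.4829
  x_6 = 0.1231·49 + 0.1074·17 + 0.1317·5 + 0.1242·90 + 0.0965·68 + 0.0974·29 + 1.0999·10 + 0.0451·70 = 43.2338
  x_7 = 0.1300·49 + 0.0627·17 + 0.0683·5 + 0.0594·90 + 0.0947·68 + 0.0817·29 + 0.0388·10 + 1.1212·70 = 100.8109

100.8109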